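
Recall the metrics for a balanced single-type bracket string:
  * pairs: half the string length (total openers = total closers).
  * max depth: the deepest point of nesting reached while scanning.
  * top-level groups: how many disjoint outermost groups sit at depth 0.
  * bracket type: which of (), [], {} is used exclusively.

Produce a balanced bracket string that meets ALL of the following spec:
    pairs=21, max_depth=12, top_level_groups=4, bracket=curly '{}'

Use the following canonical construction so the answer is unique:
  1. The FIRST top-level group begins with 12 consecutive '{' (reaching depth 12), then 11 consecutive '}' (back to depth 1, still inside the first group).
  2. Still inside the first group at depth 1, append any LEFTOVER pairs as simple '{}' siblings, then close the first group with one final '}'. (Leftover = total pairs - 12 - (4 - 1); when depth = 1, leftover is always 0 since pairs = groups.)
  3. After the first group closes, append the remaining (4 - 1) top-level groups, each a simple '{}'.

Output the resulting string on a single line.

Spec: pairs=21 depth=12 groups=4
Leftover pairs = 21 - 12 - (4-1) = 6
First group: deep chain of depth 12 + 6 sibling pairs
Remaining 3 groups: simple '{}' each

Answer: {{{{{{{{{{{{}}}}}}}}}}}{}{}{}{}{}{}}{}{}{}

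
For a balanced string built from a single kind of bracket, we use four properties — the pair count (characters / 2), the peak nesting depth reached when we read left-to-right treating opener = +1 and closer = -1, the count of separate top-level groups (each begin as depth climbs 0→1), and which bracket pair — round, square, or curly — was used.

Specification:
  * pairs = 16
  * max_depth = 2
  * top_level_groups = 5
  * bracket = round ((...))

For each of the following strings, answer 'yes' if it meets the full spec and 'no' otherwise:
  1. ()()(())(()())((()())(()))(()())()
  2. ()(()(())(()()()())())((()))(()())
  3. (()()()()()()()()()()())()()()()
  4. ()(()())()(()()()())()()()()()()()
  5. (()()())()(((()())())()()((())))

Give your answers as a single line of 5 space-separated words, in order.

Answer: no no yes no no

Derivation:
String 1 '()()(())(()())((()())(()))(()())()': depth seq [1 0 1 0 1 2 1 0 1 2 1 2 1 0 1 2 3 2 3 2 1 2 3 2 1 0 1 2 1 2 1 0 1 0]
  -> pairs=17 depth=3 groups=7 -> no
String 2 '()(()(())(()()()())())((()))(()())': depth seq [1 0 1 2 1 2 3 2 1 2 3 2 3 2 3 2 3 2 1 2 1 0 1 2 3 2 1 0 1 2 1 2 1 0]
  -> pairs=17 depth=3 groups=4 -> no
String 3 '(()()()()()()()()()()())()()()()': depth seq [1 2 1 2 1 2 1 2 1 2 1 2 1 2 1 2 1 2 1 2 1 2 1 0 1 0 1 0 1 0 1 0]
  -> pairs=16 depth=2 groups=5 -> yes
String 4 '()(()())()(()()()())()()()()()()()': depth seq [1 0 1 2 1 2 1 0 1 0 1 2 1 2 1 2 1 2 1 0 1 0 1 0 1 0 1 0 1 0 1 0 1 0]
  -> pairs=17 depth=2 groups=11 -> no
String 5 '(()()())()(((()())())()()((())))': depth seq [1 2 1 2 1 2 1 0 1 0 1 2 3 4 3 4 3 2 3 2 1 2 1 2 1 2 3 4 3 2 1 0]
  -> pairs=16 depth=4 groups=3 -> no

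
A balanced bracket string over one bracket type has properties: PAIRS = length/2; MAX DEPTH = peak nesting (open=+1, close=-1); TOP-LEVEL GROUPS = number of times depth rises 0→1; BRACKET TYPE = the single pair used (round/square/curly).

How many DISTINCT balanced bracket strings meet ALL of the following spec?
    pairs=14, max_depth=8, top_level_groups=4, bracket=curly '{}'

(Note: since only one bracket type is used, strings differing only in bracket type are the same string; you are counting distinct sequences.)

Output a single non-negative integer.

Spec: pairs=14 depth=8 groups=4
Count(depth <= 8) = 326044
Count(depth <= 7) = 321724
Count(depth == 8) = 326044 - 321724 = 4320

Answer: 4320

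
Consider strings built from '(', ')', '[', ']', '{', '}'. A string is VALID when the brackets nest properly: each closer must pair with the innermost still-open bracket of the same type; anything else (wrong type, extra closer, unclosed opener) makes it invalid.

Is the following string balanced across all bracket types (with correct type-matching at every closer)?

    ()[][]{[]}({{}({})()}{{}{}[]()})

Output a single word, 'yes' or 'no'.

Answer: yes

Derivation:
pos 0: push '('; stack = (
pos 1: ')' matches '('; pop; stack = (empty)
pos 2: push '['; stack = [
pos 3: ']' matches '['; pop; stack = (empty)
pos 4: push '['; stack = [
pos 5: ']' matches '['; pop; stack = (empty)
pos 6: push '{'; stack = {
pos 7: push '['; stack = {[
pos 8: ']' matches '['; pop; stack = {
pos 9: '}' matches '{'; pop; stack = (empty)
pos 10: push '('; stack = (
pos 11: push '{'; stack = ({
pos 12: push '{'; stack = ({{
pos 13: '}' matches '{'; pop; stack = ({
pos 14: push '('; stack = ({(
pos 15: push '{'; stack = ({({
pos 16: '}' matches '{'; pop; stack = ({(
pos 17: ')' matches '('; pop; stack = ({
pos 18: push '('; stack = ({(
pos 19: ')' matches '('; pop; stack = ({
pos 20: '}' matches '{'; pop; stack = (
pos 21: push '{'; stack = ({
pos 22: push '{'; stack = ({{
pos 23: '}' matches '{'; pop; stack = ({
pos 24: push '{'; stack = ({{
pos 25: '}' matches '{'; pop; stack = ({
pos 26: push '['; stack = ({[
pos 27: ']' matches '['; pop; stack = ({
pos 28: push '('; stack = ({(
pos 29: ')' matches '('; pop; stack = ({
pos 30: '}' matches '{'; pop; stack = (
pos 31: ')' matches '('; pop; stack = (empty)
end: stack empty → VALID
Verdict: properly nested → yes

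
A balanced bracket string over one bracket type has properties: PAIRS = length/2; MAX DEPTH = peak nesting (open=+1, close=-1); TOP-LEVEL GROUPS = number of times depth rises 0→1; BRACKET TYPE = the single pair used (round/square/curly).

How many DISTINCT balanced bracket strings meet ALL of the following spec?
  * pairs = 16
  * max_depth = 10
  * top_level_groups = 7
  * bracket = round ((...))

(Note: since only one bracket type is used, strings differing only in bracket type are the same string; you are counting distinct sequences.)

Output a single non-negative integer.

Answer: 7

Derivation:
Spec: pairs=16 depth=10 groups=7
Count(depth <= 10) = 572033
Count(depth <= 9) = 572026
Count(depth == 10) = 572033 - 572026 = 7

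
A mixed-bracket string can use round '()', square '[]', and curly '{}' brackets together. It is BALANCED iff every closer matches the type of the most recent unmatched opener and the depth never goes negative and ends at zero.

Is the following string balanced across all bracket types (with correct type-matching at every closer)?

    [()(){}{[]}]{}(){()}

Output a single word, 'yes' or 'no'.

pos 0: push '['; stack = [
pos 1: push '('; stack = [(
pos 2: ')' matches '('; pop; stack = [
pos 3: push '('; stack = [(
pos 4: ')' matches '('; pop; stack = [
pos 5: push '{'; stack = [{
pos 6: '}' matches '{'; pop; stack = [
pos 7: push '{'; stack = [{
pos 8: push '['; stack = [{[
pos 9: ']' matches '['; pop; stack = [{
pos 10: '}' matches '{'; pop; stack = [
pos 11: ']' matches '['; pop; stack = (empty)
pos 12: push '{'; stack = {
pos 13: '}' matches '{'; pop; stack = (empty)
pos 14: push '('; stack = (
pos 15: ')' matches '('; pop; stack = (empty)
pos 16: push '{'; stack = {
pos 17: push '('; stack = {(
pos 18: ')' matches '('; pop; stack = {
pos 19: '}' matches '{'; pop; stack = (empty)
end: stack empty → VALID
Verdict: properly nested → yes

Answer: yes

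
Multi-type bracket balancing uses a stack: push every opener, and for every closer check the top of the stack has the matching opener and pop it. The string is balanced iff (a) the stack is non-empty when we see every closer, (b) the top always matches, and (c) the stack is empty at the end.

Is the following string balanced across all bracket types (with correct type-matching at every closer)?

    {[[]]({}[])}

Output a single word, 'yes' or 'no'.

Answer: yes

Derivation:
pos 0: push '{'; stack = {
pos 1: push '['; stack = {[
pos 2: push '['; stack = {[[
pos 3: ']' matches '['; pop; stack = {[
pos 4: ']' matches '['; pop; stack = {
pos 5: push '('; stack = {(
pos 6: push '{'; stack = {({
pos 7: '}' matches '{'; pop; stack = {(
pos 8: push '['; stack = {([
pos 9: ']' matches '['; pop; stack = {(
pos 10: ')' matches '('; pop; stack = {
pos 11: '}' matches '{'; pop; stack = (empty)
end: stack empty → VALID
Verdict: properly nested → yes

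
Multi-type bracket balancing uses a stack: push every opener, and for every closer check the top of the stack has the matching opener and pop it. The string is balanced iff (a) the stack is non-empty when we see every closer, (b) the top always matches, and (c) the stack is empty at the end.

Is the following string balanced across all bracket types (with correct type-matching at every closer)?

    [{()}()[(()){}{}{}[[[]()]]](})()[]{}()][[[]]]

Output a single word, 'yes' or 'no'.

Answer: no

Derivation:
pos 0: push '['; stack = [
pos 1: push '{'; stack = [{
pos 2: push '('; stack = [{(
pos 3: ')' matches '('; pop; stack = [{
pos 4: '}' matches '{'; pop; stack = [
pos 5: push '('; stack = [(
pos 6: ')' matches '('; pop; stack = [
pos 7: push '['; stack = [[
pos 8: push '('; stack = [[(
pos 9: push '('; stack = [[((
pos 10: ')' matches '('; pop; stack = [[(
pos 11: ')' matches '('; pop; stack = [[
pos 12: push '{'; stack = [[{
pos 13: '}' matches '{'; pop; stack = [[
pos 14: push '{'; stack = [[{
pos 15: '}' matches '{'; pop; stack = [[
pos 16: push '{'; stack = [[{
pos 17: '}' matches '{'; pop; stack = [[
pos 18: push '['; stack = [[[
pos 19: push '['; stack = [[[[
pos 20: push '['; stack = [[[[[
pos 21: ']' matches '['; pop; stack = [[[[
pos 22: push '('; stack = [[[[(
pos 23: ')' matches '('; pop; stack = [[[[
pos 24: ']' matches '['; pop; stack = [[[
pos 25: ']' matches '['; pop; stack = [[
pos 26: ']' matches '['; pop; stack = [
pos 27: push '('; stack = [(
pos 28: saw closer '}' but top of stack is '(' (expected ')') → INVALID
Verdict: type mismatch at position 28: '}' closes '(' → no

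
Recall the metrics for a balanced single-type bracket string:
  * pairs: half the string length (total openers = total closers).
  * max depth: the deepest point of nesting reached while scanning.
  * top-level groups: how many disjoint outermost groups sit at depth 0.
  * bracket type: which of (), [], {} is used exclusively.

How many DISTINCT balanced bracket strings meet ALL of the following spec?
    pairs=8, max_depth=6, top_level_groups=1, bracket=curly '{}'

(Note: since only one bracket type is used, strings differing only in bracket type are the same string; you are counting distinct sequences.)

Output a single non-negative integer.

Answer: 52

Derivation:
Spec: pairs=8 depth=6 groups=1
Count(depth <= 6) = 417
Count(depth <= 5) = 365
Count(depth == 6) = 417 - 365 = 52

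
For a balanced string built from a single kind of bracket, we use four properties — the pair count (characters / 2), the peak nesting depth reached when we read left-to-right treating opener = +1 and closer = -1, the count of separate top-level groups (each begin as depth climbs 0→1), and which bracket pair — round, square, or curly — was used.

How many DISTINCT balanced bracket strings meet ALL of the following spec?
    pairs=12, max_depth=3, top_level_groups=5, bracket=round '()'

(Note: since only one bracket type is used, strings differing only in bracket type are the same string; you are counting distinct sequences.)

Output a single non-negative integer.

Answer: 5170

Derivation:
Spec: pairs=12 depth=3 groups=5
Count(depth <= 3) = 5500
Count(depth <= 2) = 330
Count(depth == 3) = 5500 - 330 = 5170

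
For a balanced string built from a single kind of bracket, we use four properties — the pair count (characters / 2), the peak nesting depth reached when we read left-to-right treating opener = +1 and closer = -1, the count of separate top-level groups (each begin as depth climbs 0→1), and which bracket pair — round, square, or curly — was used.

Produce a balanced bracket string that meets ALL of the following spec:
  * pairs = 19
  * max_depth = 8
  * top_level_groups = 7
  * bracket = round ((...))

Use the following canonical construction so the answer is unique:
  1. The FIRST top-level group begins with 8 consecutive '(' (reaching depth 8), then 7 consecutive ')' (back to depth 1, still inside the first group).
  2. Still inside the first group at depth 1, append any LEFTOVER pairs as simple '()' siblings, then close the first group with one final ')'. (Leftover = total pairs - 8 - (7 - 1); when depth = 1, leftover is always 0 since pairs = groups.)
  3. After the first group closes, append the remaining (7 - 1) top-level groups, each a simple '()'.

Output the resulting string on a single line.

Spec: pairs=19 depth=8 groups=7
Leftover pairs = 19 - 8 - (7-1) = 5
First group: deep chain of depth 8 + 5 sibling pairs
Remaining 6 groups: simple '()' each

Answer: (((((((()))))))()()()()())()()()()()()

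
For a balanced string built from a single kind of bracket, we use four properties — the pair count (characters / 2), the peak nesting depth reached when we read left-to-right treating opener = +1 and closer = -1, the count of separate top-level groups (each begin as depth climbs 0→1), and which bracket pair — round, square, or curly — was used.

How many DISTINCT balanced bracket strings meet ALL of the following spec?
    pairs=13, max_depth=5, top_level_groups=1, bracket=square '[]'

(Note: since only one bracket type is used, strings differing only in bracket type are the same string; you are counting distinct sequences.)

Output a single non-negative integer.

Answer: 59917

Derivation:
Spec: pairs=13 depth=5 groups=1
Count(depth <= 5) = 88574
Count(depth <= 4) = 28657
Count(depth == 5) = 88574 - 28657 = 59917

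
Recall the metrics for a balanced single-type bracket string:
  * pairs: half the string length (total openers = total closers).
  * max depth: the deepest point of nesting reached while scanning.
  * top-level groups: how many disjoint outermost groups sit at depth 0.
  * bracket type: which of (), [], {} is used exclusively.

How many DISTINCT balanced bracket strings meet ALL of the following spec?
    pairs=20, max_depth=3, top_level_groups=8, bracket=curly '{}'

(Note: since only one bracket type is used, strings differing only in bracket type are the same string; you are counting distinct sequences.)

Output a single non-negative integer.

Answer: 8132044

Derivation:
Spec: pairs=20 depth=3 groups=8
Count(depth <= 3) = 8182432
Count(depth <= 2) = 50388
Count(depth == 3) = 8182432 - 50388 = 8132044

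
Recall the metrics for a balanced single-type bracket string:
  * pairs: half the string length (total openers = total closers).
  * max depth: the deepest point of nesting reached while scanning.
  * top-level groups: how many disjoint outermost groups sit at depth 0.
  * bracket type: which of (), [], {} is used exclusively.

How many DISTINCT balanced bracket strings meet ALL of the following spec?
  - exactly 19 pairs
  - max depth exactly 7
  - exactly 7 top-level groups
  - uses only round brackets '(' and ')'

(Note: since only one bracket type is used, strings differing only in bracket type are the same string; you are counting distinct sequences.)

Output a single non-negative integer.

Spec: pairs=19 depth=7 groups=7
Count(depth <= 7) = 31223633
Count(depth <= 6) = 29512770
Count(depth == 7) = 31223633 - 29512770 = 1710863

Answer: 1710863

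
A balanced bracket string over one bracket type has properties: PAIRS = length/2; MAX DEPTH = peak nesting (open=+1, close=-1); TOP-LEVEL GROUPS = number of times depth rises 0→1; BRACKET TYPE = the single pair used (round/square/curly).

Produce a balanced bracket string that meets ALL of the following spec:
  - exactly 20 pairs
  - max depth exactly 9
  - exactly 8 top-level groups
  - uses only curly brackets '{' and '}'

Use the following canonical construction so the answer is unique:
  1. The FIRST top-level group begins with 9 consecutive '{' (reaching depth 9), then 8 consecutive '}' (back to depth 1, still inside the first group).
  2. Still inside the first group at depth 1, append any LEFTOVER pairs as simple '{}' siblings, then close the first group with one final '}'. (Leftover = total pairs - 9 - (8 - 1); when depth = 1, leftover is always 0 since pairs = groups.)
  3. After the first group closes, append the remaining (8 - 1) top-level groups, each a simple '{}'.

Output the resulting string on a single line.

Answer: {{{{{{{{{}}}}}}}}{}{}{}{}}{}{}{}{}{}{}{}

Derivation:
Spec: pairs=20 depth=9 groups=8
Leftover pairs = 20 - 9 - (8-1) = 4
First group: deep chain of depth 9 + 4 sibling pairs
Remaining 7 groups: simple '{}' each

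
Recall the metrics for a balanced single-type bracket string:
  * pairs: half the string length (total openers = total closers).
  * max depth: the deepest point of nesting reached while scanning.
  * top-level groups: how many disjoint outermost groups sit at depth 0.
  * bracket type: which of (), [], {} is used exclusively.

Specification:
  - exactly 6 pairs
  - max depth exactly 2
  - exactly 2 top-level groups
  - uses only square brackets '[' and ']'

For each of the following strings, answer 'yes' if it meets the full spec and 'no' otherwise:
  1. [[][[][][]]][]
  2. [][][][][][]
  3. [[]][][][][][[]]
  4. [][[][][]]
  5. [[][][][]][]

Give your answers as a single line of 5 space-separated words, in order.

Answer: no no no no yes

Derivation:
String 1 '[[][[][][]]][]': depth seq [1 2 1 2 3 2 3 2 3 2 1 0 1 0]
  -> pairs=7 depth=3 groups=2 -> no
String 2 '[][][][][][]': depth seq [1 0 1 0 1 0 1 0 1 0 1 0]
  -> pairs=6 depth=1 groups=6 -> no
String 3 '[[]][][][][][[]]': depth seq [1 2 1 0 1 0 1 0 1 0 1 0 1 2 1 0]
  -> pairs=8 depth=2 groups=6 -> no
String 4 '[][[][][]]': depth seq [1 0 1 2 1 2 1 2 1 0]
  -> pairs=5 depth=2 groups=2 -> no
String 5 '[[][][][]][]': depth seq [1 2 1 2 1 2 1 2 1 0 1 0]
  -> pairs=6 depth=2 groups=2 -> yes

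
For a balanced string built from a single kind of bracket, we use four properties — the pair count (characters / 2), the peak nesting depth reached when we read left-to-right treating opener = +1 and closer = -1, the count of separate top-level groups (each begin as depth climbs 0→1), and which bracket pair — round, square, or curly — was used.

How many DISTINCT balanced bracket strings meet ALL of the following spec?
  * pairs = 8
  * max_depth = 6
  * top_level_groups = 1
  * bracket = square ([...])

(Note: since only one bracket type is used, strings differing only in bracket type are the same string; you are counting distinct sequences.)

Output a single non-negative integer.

Spec: pairs=8 depth=6 groups=1
Count(depth <= 6) = 417
Count(depth <= 5) = 365
Count(depth == 6) = 417 - 365 = 52

Answer: 52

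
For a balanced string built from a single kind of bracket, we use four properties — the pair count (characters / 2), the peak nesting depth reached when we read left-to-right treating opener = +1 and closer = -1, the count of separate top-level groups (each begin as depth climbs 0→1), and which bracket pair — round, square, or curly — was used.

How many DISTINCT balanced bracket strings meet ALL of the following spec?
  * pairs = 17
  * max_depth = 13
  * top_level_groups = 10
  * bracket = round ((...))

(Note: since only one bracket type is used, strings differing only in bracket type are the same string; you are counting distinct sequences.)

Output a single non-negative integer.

Spec: pairs=17 depth=13 groups=10
Count(depth <= 13) = 144210
Count(depth <= 12) = 144210
Count(depth == 13) = 144210 - 144210 = 0

Answer: 0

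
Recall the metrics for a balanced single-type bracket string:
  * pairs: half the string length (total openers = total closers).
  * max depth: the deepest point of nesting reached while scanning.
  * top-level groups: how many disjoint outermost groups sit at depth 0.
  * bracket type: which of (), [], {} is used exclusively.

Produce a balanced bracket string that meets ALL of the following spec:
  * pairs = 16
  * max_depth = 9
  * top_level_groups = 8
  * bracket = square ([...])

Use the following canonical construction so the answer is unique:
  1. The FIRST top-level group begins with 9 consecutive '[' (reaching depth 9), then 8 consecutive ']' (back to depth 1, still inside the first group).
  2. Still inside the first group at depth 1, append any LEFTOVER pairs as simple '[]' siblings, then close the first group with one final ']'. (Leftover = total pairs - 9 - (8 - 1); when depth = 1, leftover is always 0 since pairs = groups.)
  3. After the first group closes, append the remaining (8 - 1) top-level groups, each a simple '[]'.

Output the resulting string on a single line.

Answer: [[[[[[[[[]]]]]]]]][][][][][][][]

Derivation:
Spec: pairs=16 depth=9 groups=8
Leftover pairs = 16 - 9 - (8-1) = 0
First group: deep chain of depth 9 + 0 sibling pairs
Remaining 7 groups: simple '[]' each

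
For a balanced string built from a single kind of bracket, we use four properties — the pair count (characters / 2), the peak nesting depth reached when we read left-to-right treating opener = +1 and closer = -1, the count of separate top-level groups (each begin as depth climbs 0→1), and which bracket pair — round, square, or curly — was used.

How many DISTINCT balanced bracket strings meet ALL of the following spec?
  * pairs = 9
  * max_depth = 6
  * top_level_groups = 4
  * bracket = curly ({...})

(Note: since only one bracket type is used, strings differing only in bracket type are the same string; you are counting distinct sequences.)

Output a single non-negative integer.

Answer: 4

Derivation:
Spec: pairs=9 depth=6 groups=4
Count(depth <= 6) = 572
Count(depth <= 5) = 568
Count(depth == 6) = 572 - 568 = 4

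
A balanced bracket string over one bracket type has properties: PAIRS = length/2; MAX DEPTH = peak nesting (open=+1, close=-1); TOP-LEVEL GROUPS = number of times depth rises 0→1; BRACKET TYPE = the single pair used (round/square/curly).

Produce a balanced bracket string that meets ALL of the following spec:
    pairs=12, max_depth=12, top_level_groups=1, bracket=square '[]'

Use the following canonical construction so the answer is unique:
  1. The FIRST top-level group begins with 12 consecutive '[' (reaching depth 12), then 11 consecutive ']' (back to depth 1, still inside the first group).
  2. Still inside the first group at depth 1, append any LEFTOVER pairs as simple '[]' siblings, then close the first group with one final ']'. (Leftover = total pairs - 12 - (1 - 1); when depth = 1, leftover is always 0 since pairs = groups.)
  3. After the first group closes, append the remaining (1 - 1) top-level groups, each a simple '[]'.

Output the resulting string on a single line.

Answer: [[[[[[[[[[[[]]]]]]]]]]]]

Derivation:
Spec: pairs=12 depth=12 groups=1
Leftover pairs = 12 - 12 - (1-1) = 0
First group: deep chain of depth 12 + 0 sibling pairs
Remaining 0 groups: simple '[]' each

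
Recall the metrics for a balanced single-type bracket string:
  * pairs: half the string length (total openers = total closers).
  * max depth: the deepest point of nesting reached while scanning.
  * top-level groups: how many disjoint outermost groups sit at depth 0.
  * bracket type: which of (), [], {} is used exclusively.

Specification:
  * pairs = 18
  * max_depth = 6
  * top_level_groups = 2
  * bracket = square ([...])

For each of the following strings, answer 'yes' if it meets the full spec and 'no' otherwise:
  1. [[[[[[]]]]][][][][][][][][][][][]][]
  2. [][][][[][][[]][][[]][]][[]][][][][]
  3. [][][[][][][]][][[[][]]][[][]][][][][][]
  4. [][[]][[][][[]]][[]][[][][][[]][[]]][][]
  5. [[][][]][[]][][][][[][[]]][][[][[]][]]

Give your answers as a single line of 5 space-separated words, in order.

Answer: yes no no no no

Derivation:
String 1 '[[[[[[]]]]][][][][][][][][][][][]][]': depth seq [1 2 3 4 5 6 5 4 3 2 1 2 1 2 1 2 1 2 1 2 1 2 1 2 1 2 1 2 1 2 1 2 1 0 1 0]
  -> pairs=18 depth=6 groups=2 -> yes
String 2 '[][][][[][][[]][][[]][]][[]][][][][]': depth seq [1 0 1 0 1 0 1 2 1 2 1 2 3 2 1 2 1 2 3 2 1 2 1 0 1 2 1 0 1 0 1 0 1 0 1 0]
  -> pairs=18 depth=3 groups=9 -> no
String 3 '[][][[][][][]][][[[][]]][[][]][][][][][]': depth seq [1 0 1 0 1 2 1 2 1 2 1 2 1 0 1 0 1 2 3 2 3 2 1 0 1 2 1 2 1 0 1 0 1 0 1 0 1 0 1 0]
  -> pairs=20 depth=3 groups=11 -> no
String 4 '[][[]][[][][[]]][[]][[][][][[]][[]]][][]': depth seq [1 0 1 2 1 0 1 2 1 2 1 2 3 2 1 0 1 2 1 0 1 2 1 2 1 2 1 2 3 2 1 2 3 2 1 0 1 0 1 0]
  -> pairs=20 depth=3 groups=7 -> no
String 5 '[[][][]][[]][][][][[][[]]][][[][[]][]]': depth seq [1 2 1 2 1 2 1 0 1 2 1 0 1 0 1 0 1 0 1 2 1 2 3 2 1 0 1 0 1 2 1 2 3 2 1 2 1 0]
  -> pairs=19 depth=3 groups=8 -> no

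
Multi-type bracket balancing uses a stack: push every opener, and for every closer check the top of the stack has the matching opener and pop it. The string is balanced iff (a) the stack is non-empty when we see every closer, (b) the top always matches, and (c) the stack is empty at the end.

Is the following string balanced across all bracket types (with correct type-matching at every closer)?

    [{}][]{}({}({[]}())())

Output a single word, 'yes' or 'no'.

Answer: yes

Derivation:
pos 0: push '['; stack = [
pos 1: push '{'; stack = [{
pos 2: '}' matches '{'; pop; stack = [
pos 3: ']' matches '['; pop; stack = (empty)
pos 4: push '['; stack = [
pos 5: ']' matches '['; pop; stack = (empty)
pos 6: push '{'; stack = {
pos 7: '}' matches '{'; pop; stack = (empty)
pos 8: push '('; stack = (
pos 9: push '{'; stack = ({
pos 10: '}' matches '{'; pop; stack = (
pos 11: push '('; stack = ((
pos 12: push '{'; stack = (({
pos 13: push '['; stack = (({[
pos 14: ']' matches '['; pop; stack = (({
pos 15: '}' matches '{'; pop; stack = ((
pos 16: push '('; stack = (((
pos 17: ')' matches '('; pop; stack = ((
pos 18: ')' matches '('; pop; stack = (
pos 19: push '('; stack = ((
pos 20: ')' matches '('; pop; stack = (
pos 21: ')' matches '('; pop; stack = (empty)
end: stack empty → VALID
Verdict: properly nested → yes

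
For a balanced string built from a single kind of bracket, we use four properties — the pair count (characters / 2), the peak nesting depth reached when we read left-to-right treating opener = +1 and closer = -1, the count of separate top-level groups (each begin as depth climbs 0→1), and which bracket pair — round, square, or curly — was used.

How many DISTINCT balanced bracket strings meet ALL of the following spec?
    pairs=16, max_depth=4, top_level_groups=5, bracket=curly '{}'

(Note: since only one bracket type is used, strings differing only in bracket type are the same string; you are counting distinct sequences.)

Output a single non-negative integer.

Spec: pairs=16 depth=4 groups=5
Count(depth <= 4) = 1114475
Count(depth <= 3) = 261760
Count(depth == 4) = 1114475 - 261760 = 852715

Answer: 852715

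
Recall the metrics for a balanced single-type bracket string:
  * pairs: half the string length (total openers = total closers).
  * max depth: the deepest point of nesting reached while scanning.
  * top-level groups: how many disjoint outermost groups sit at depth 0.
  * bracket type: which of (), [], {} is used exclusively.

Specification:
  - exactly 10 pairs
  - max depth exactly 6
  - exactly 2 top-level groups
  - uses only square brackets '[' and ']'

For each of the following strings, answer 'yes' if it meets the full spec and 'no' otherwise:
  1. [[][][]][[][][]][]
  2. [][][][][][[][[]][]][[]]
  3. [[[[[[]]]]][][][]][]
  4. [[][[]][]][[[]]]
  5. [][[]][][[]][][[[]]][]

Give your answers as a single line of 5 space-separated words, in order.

String 1 '[[][][]][[][][]][]': depth seq [1 2 1 2 1 2 1 0 1 2 1 2 1 2 1 0 1 0]
  -> pairs=9 depth=2 groups=3 -> no
String 2 '[][][][][][[][[]][]][[]]': depth seq [1 0 1 0 1 0 1 0 1 0 1 2 1 2 3 2 1 2 1 0 1 2 1 0]
  -> pairs=12 depth=3 groups=7 -> no
String 3 '[[[[[[]]]]][][][]][]': depth seq [1 2 3 4 5 6 5 4 3 2 1 2 1 2 1 2 1 0 1 0]
  -> pairs=10 depth=6 groups=2 -> yes
String 4 '[[][[]][]][[[]]]': depth seq [1 2 1 2 3 2 1 2 1 0 1 2 3 2 1 0]
  -> pairs=8 depth=3 groups=2 -> no
String 5 '[][[]][][[]][][[[]]][]': depth seq [1 0 1 2 1 0 1 0 1 2 1 0 1 0 1 2 3 2 1 0 1 0]
  -> pairs=11 depth=3 groups=7 -> no

Answer: no no yes no no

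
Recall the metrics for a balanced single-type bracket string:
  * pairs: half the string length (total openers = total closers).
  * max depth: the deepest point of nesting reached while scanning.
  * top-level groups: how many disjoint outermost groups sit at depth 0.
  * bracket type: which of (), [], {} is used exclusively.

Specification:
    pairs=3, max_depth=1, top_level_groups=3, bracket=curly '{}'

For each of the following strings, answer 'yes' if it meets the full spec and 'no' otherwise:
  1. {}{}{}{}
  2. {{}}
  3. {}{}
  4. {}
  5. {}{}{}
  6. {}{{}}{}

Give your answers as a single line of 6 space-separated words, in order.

String 1 '{}{}{}{}': depth seq [1 0 1 0 1 0 1 0]
  -> pairs=4 depth=1 groups=4 -> no
String 2 '{{}}': depth seq [1 2 1 0]
  -> pairs=2 depth=2 groups=1 -> no
String 3 '{}{}': depth seq [1 0 1 0]
  -> pairs=2 depth=1 groups=2 -> no
String 4 '{}': depth seq [1 0]
  -> pairs=1 depth=1 groups=1 -> no
String 5 '{}{}{}': depth seq [1 0 1 0 1 0]
  -> pairs=3 depth=1 groups=3 -> yes
String 6 '{}{{}}{}': depth seq [1 0 1 2 1 0 1 0]
  -> pairs=4 depth=2 groups=3 -> no

Answer: no no no no yes no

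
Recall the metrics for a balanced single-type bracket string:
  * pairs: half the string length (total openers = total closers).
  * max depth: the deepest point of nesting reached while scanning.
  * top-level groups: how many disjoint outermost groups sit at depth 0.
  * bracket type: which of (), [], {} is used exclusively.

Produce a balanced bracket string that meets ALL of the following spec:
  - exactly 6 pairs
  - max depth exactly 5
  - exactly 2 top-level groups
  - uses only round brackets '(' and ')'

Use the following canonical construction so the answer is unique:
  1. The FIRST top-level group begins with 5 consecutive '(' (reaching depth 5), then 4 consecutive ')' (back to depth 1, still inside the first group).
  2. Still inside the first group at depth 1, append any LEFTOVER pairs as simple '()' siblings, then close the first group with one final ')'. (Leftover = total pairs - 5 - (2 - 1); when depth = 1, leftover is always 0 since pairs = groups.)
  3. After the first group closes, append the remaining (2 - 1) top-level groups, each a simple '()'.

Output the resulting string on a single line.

Answer: ((((()))))()

Derivation:
Spec: pairs=6 depth=5 groups=2
Leftover pairs = 6 - 5 - (2-1) = 0
First group: deep chain of depth 5 + 0 sibling pairs
Remaining 1 groups: simple '()' each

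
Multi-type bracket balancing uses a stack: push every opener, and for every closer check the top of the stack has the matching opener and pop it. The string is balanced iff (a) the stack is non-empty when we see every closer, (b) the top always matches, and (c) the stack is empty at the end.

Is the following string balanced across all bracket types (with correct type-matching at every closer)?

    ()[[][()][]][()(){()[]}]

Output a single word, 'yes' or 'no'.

Answer: yes

Derivation:
pos 0: push '('; stack = (
pos 1: ')' matches '('; pop; stack = (empty)
pos 2: push '['; stack = [
pos 3: push '['; stack = [[
pos 4: ']' matches '['; pop; stack = [
pos 5: push '['; stack = [[
pos 6: push '('; stack = [[(
pos 7: ')' matches '('; pop; stack = [[
pos 8: ']' matches '['; pop; stack = [
pos 9: push '['; stack = [[
pos 10: ']' matches '['; pop; stack = [
pos 11: ']' matches '['; pop; stack = (empty)
pos 12: push '['; stack = [
pos 13: push '('; stack = [(
pos 14: ')' matches '('; pop; stack = [
pos 15: push '('; stack = [(
pos 16: ')' matches '('; pop; stack = [
pos 17: push '{'; stack = [{
pos 18: push '('; stack = [{(
pos 19: ')' matches '('; pop; stack = [{
pos 20: push '['; stack = [{[
pos 21: ']' matches '['; pop; stack = [{
pos 22: '}' matches '{'; pop; stack = [
pos 23: ']' matches '['; pop; stack = (empty)
end: stack empty → VALID
Verdict: properly nested → yes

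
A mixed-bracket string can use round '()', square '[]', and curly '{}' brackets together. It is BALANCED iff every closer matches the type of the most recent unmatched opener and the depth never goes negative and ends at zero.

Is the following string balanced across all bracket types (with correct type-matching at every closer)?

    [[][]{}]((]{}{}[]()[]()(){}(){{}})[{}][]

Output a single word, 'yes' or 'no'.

Answer: no

Derivation:
pos 0: push '['; stack = [
pos 1: push '['; stack = [[
pos 2: ']' matches '['; pop; stack = [
pos 3: push '['; stack = [[
pos 4: ']' matches '['; pop; stack = [
pos 5: push '{'; stack = [{
pos 6: '}' matches '{'; pop; stack = [
pos 7: ']' matches '['; pop; stack = (empty)
pos 8: push '('; stack = (
pos 9: push '('; stack = ((
pos 10: saw closer ']' but top of stack is '(' (expected ')') → INVALID
Verdict: type mismatch at position 10: ']' closes '(' → no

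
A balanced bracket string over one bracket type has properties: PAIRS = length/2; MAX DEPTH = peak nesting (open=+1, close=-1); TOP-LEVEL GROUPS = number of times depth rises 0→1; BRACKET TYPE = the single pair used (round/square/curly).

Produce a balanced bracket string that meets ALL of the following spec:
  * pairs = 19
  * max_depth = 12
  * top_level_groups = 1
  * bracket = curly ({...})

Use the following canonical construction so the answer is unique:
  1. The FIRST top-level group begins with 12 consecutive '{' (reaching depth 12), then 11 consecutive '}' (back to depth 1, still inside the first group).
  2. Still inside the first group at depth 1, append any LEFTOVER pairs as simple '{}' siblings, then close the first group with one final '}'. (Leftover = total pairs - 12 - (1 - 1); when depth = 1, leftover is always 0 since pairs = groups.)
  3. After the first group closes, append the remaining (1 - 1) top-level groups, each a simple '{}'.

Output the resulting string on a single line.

Spec: pairs=19 depth=12 groups=1
Leftover pairs = 19 - 12 - (1-1) = 7
First group: deep chain of depth 12 + 7 sibling pairs
Remaining 0 groups: simple '{}' each

Answer: {{{{{{{{{{{{}}}}}}}}}}}{}{}{}{}{}{}{}}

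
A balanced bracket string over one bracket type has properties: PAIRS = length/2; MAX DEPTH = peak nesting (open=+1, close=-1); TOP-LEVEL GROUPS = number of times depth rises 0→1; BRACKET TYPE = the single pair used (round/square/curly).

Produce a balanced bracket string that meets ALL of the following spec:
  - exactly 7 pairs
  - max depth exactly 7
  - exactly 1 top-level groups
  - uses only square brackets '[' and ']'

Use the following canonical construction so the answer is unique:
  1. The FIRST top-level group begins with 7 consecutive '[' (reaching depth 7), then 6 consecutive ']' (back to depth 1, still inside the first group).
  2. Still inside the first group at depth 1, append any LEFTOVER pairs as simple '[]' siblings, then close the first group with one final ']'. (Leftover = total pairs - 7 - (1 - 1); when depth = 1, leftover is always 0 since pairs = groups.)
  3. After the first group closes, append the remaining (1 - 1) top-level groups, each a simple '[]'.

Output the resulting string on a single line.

Spec: pairs=7 depth=7 groups=1
Leftover pairs = 7 - 7 - (1-1) = 0
First group: deep chain of depth 7 + 0 sibling pairs
Remaining 0 groups: simple '[]' each

Answer: [[[[[[[]]]]]]]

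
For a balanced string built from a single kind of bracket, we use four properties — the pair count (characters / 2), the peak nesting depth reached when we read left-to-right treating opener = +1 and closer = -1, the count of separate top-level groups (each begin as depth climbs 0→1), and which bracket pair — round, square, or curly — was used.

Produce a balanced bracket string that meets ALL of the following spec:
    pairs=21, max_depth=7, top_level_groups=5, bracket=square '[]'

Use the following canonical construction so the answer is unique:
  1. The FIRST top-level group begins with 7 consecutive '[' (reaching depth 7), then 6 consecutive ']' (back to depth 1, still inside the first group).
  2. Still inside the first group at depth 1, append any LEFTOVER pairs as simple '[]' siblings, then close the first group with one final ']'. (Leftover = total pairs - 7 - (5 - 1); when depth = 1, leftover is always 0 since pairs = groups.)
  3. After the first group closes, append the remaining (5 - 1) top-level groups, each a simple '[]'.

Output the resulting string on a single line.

Spec: pairs=21 depth=7 groups=5
Leftover pairs = 21 - 7 - (5-1) = 10
First group: deep chain of depth 7 + 10 sibling pairs
Remaining 4 groups: simple '[]' each

Answer: [[[[[[[]]]]]][][][][][][][][][][]][][][][]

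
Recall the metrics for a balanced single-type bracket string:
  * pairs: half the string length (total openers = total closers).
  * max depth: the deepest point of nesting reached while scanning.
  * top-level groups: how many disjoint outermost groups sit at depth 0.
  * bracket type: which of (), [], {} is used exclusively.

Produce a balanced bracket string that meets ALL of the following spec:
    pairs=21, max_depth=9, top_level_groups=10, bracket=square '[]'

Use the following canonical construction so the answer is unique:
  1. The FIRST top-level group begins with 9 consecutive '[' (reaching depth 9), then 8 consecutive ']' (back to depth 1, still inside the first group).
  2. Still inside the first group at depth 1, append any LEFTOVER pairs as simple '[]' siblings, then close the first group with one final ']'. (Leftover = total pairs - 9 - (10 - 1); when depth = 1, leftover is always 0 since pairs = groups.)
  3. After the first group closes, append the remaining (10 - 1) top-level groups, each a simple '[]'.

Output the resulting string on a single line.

Spec: pairs=21 depth=9 groups=10
Leftover pairs = 21 - 9 - (10-1) = 3
First group: deep chain of depth 9 + 3 sibling pairs
Remaining 9 groups: simple '[]' each

Answer: [[[[[[[[[]]]]]]]][][][]][][][][][][][][][]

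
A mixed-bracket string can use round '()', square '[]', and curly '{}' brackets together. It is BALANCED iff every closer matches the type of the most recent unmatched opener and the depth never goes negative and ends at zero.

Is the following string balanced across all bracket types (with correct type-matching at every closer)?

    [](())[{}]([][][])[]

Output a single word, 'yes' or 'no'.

pos 0: push '['; stack = [
pos 1: ']' matches '['; pop; stack = (empty)
pos 2: push '('; stack = (
pos 3: push '('; stack = ((
pos 4: ')' matches '('; pop; stack = (
pos 5: ')' matches '('; pop; stack = (empty)
pos 6: push '['; stack = [
pos 7: push '{'; stack = [{
pos 8: '}' matches '{'; pop; stack = [
pos 9: ']' matches '['; pop; stack = (empty)
pos 10: push '('; stack = (
pos 11: push '['; stack = ([
pos 12: ']' matches '['; pop; stack = (
pos 13: push '['; stack = ([
pos 14: ']' matches '['; pop; stack = (
pos 15: push '['; stack = ([
pos 16: ']' matches '['; pop; stack = (
pos 17: ')' matches '('; pop; stack = (empty)
pos 18: push '['; stack = [
pos 19: ']' matches '['; pop; stack = (empty)
end: stack empty → VALID
Verdict: properly nested → yes

Answer: yes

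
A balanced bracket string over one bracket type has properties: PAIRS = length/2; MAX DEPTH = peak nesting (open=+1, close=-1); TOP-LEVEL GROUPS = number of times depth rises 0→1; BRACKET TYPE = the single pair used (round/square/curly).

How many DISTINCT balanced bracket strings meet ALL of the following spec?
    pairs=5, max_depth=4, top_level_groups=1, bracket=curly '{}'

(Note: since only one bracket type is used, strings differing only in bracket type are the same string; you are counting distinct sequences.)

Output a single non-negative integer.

Spec: pairs=5 depth=4 groups=1
Count(depth <= 4) = 13
Count(depth <= 3) = 8
Count(depth == 4) = 13 - 8 = 5

Answer: 5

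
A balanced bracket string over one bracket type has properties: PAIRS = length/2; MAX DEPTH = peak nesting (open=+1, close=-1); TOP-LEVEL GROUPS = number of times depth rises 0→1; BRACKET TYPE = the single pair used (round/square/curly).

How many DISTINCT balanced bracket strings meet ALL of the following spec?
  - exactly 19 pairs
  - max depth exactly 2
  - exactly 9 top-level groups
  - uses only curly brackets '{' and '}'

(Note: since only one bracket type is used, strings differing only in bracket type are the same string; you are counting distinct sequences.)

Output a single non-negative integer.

Answer: 43758

Derivation:
Spec: pairs=19 depth=2 groups=9
Count(depth <= 2) = 43758
Count(depth <= 1) = 0
Count(depth == 2) = 43758 - 0 = 43758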